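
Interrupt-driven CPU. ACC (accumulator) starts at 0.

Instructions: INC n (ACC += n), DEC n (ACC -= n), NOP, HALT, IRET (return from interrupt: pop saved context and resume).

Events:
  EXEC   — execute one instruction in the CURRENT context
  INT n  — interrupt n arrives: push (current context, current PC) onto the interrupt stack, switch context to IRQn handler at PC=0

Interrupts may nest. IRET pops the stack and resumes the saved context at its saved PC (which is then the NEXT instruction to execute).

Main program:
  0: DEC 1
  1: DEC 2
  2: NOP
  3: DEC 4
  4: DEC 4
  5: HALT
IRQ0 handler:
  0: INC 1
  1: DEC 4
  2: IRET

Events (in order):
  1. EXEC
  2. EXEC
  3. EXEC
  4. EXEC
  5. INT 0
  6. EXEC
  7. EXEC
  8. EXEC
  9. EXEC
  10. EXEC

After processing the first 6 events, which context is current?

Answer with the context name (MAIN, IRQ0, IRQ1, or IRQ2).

Event 1 (EXEC): [MAIN] PC=0: DEC 1 -> ACC=-1
Event 2 (EXEC): [MAIN] PC=1: DEC 2 -> ACC=-3
Event 3 (EXEC): [MAIN] PC=2: NOP
Event 4 (EXEC): [MAIN] PC=3: DEC 4 -> ACC=-7
Event 5 (INT 0): INT 0 arrives: push (MAIN, PC=4), enter IRQ0 at PC=0 (depth now 1)
Event 6 (EXEC): [IRQ0] PC=0: INC 1 -> ACC=-6

Answer: IRQ0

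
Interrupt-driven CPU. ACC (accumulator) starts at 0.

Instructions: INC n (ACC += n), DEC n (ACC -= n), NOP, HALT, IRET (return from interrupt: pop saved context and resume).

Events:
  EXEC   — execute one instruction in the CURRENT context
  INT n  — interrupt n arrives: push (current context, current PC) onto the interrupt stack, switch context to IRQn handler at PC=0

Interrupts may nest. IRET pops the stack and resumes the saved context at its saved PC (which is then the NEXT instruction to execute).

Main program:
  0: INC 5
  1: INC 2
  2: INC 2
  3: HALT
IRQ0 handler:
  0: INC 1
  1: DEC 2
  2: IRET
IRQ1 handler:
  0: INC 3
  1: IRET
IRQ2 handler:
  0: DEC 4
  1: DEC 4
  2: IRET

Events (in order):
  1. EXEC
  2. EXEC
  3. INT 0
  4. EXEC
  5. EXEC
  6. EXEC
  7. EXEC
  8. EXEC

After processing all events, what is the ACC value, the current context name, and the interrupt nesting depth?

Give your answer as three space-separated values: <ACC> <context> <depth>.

Event 1 (EXEC): [MAIN] PC=0: INC 5 -> ACC=5
Event 2 (EXEC): [MAIN] PC=1: INC 2 -> ACC=7
Event 3 (INT 0): INT 0 arrives: push (MAIN, PC=2), enter IRQ0 at PC=0 (depth now 1)
Event 4 (EXEC): [IRQ0] PC=0: INC 1 -> ACC=8
Event 5 (EXEC): [IRQ0] PC=1: DEC 2 -> ACC=6
Event 6 (EXEC): [IRQ0] PC=2: IRET -> resume MAIN at PC=2 (depth now 0)
Event 7 (EXEC): [MAIN] PC=2: INC 2 -> ACC=8
Event 8 (EXEC): [MAIN] PC=3: HALT

Answer: 8 MAIN 0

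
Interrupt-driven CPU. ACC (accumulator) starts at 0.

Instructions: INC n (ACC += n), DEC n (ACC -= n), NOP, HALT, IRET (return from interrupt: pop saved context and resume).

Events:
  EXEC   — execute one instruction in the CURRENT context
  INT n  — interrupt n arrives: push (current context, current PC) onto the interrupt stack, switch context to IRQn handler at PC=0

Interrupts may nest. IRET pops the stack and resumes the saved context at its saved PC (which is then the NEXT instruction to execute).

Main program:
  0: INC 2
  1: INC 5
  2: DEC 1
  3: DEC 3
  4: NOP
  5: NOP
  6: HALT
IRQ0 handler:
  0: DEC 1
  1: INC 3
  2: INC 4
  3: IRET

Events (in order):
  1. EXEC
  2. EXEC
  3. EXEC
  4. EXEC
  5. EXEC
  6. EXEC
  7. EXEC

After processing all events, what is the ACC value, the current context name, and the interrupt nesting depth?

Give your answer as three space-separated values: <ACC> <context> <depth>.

Event 1 (EXEC): [MAIN] PC=0: INC 2 -> ACC=2
Event 2 (EXEC): [MAIN] PC=1: INC 5 -> ACC=7
Event 3 (EXEC): [MAIN] PC=2: DEC 1 -> ACC=6
Event 4 (EXEC): [MAIN] PC=3: DEC 3 -> ACC=3
Event 5 (EXEC): [MAIN] PC=4: NOP
Event 6 (EXEC): [MAIN] PC=5: NOP
Event 7 (EXEC): [MAIN] PC=6: HALT

Answer: 3 MAIN 0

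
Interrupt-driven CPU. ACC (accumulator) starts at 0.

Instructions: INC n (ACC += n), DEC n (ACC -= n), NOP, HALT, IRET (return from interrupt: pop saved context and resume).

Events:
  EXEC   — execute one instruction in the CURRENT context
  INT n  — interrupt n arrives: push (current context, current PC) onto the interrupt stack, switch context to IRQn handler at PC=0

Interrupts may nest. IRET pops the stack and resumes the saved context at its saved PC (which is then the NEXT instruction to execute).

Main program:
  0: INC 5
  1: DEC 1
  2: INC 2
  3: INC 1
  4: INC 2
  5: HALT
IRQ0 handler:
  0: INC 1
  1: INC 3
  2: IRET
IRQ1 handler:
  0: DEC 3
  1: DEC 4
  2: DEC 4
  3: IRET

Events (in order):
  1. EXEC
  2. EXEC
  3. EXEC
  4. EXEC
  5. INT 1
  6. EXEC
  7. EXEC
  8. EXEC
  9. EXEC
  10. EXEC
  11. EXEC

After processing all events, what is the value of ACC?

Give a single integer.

Answer: -2

Derivation:
Event 1 (EXEC): [MAIN] PC=0: INC 5 -> ACC=5
Event 2 (EXEC): [MAIN] PC=1: DEC 1 -> ACC=4
Event 3 (EXEC): [MAIN] PC=2: INC 2 -> ACC=6
Event 4 (EXEC): [MAIN] PC=3: INC 1 -> ACC=7
Event 5 (INT 1): INT 1 arrives: push (MAIN, PC=4), enter IRQ1 at PC=0 (depth now 1)
Event 6 (EXEC): [IRQ1] PC=0: DEC 3 -> ACC=4
Event 7 (EXEC): [IRQ1] PC=1: DEC 4 -> ACC=0
Event 8 (EXEC): [IRQ1] PC=2: DEC 4 -> ACC=-4
Event 9 (EXEC): [IRQ1] PC=3: IRET -> resume MAIN at PC=4 (depth now 0)
Event 10 (EXEC): [MAIN] PC=4: INC 2 -> ACC=-2
Event 11 (EXEC): [MAIN] PC=5: HALT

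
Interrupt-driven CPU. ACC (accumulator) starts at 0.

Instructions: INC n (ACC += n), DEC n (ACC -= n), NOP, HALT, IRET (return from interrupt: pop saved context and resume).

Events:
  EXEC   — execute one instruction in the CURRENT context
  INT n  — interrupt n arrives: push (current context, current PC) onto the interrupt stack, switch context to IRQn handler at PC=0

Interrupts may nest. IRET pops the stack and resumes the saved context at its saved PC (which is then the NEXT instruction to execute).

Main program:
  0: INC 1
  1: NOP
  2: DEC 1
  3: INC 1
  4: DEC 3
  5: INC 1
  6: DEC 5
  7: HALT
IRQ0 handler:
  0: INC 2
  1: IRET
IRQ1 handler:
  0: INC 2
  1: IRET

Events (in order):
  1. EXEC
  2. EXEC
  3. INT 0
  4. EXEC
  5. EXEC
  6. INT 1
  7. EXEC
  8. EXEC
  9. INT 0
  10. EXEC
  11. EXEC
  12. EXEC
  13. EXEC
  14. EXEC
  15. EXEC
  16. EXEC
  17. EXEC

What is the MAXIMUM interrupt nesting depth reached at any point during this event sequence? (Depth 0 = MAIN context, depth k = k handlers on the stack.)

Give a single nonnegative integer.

Event 1 (EXEC): [MAIN] PC=0: INC 1 -> ACC=1 [depth=0]
Event 2 (EXEC): [MAIN] PC=1: NOP [depth=0]
Event 3 (INT 0): INT 0 arrives: push (MAIN, PC=2), enter IRQ0 at PC=0 (depth now 1) [depth=1]
Event 4 (EXEC): [IRQ0] PC=0: INC 2 -> ACC=3 [depth=1]
Event 5 (EXEC): [IRQ0] PC=1: IRET -> resume MAIN at PC=2 (depth now 0) [depth=0]
Event 6 (INT 1): INT 1 arrives: push (MAIN, PC=2), enter IRQ1 at PC=0 (depth now 1) [depth=1]
Event 7 (EXEC): [IRQ1] PC=0: INC 2 -> ACC=5 [depth=1]
Event 8 (EXEC): [IRQ1] PC=1: IRET -> resume MAIN at PC=2 (depth now 0) [depth=0]
Event 9 (INT 0): INT 0 arrives: push (MAIN, PC=2), enter IRQ0 at PC=0 (depth now 1) [depth=1]
Event 10 (EXEC): [IRQ0] PC=0: INC 2 -> ACC=7 [depth=1]
Event 11 (EXEC): [IRQ0] PC=1: IRET -> resume MAIN at PC=2 (depth now 0) [depth=0]
Event 12 (EXEC): [MAIN] PC=2: DEC 1 -> ACC=6 [depth=0]
Event 13 (EXEC): [MAIN] PC=3: INC 1 -> ACC=7 [depth=0]
Event 14 (EXEC): [MAIN] PC=4: DEC 3 -> ACC=4 [depth=0]
Event 15 (EXEC): [MAIN] PC=5: INC 1 -> ACC=5 [depth=0]
Event 16 (EXEC): [MAIN] PC=6: DEC 5 -> ACC=0 [depth=0]
Event 17 (EXEC): [MAIN] PC=7: HALT [depth=0]
Max depth observed: 1

Answer: 1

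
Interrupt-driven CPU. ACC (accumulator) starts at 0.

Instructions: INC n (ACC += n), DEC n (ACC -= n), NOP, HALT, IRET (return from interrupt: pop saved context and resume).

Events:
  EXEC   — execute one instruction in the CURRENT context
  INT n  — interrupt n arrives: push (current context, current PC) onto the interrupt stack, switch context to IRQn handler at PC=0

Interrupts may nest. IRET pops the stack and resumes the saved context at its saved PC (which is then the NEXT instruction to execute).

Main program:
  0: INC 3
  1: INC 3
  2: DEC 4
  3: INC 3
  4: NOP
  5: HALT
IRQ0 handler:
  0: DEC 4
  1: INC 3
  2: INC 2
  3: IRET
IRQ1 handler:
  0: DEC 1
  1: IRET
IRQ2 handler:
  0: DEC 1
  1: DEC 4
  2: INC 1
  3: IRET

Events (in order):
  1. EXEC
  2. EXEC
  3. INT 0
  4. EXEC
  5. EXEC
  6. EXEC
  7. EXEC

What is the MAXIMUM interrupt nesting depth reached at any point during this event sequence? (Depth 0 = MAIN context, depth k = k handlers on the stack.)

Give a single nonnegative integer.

Event 1 (EXEC): [MAIN] PC=0: INC 3 -> ACC=3 [depth=0]
Event 2 (EXEC): [MAIN] PC=1: INC 3 -> ACC=6 [depth=0]
Event 3 (INT 0): INT 0 arrives: push (MAIN, PC=2), enter IRQ0 at PC=0 (depth now 1) [depth=1]
Event 4 (EXEC): [IRQ0] PC=0: DEC 4 -> ACC=2 [depth=1]
Event 5 (EXEC): [IRQ0] PC=1: INC 3 -> ACC=5 [depth=1]
Event 6 (EXEC): [IRQ0] PC=2: INC 2 -> ACC=7 [depth=1]
Event 7 (EXEC): [IRQ0] PC=3: IRET -> resume MAIN at PC=2 (depth now 0) [depth=0]
Max depth observed: 1

Answer: 1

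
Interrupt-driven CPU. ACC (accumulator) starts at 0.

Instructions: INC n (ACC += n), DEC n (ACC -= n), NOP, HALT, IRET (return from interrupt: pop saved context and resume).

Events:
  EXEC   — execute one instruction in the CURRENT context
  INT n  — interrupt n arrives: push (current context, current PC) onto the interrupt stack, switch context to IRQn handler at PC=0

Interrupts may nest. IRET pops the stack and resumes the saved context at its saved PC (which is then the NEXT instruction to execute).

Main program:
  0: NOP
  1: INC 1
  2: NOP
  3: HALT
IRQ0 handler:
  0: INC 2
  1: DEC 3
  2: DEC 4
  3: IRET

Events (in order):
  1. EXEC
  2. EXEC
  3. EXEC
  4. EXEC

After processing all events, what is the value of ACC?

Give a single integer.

Event 1 (EXEC): [MAIN] PC=0: NOP
Event 2 (EXEC): [MAIN] PC=1: INC 1 -> ACC=1
Event 3 (EXEC): [MAIN] PC=2: NOP
Event 4 (EXEC): [MAIN] PC=3: HALT

Answer: 1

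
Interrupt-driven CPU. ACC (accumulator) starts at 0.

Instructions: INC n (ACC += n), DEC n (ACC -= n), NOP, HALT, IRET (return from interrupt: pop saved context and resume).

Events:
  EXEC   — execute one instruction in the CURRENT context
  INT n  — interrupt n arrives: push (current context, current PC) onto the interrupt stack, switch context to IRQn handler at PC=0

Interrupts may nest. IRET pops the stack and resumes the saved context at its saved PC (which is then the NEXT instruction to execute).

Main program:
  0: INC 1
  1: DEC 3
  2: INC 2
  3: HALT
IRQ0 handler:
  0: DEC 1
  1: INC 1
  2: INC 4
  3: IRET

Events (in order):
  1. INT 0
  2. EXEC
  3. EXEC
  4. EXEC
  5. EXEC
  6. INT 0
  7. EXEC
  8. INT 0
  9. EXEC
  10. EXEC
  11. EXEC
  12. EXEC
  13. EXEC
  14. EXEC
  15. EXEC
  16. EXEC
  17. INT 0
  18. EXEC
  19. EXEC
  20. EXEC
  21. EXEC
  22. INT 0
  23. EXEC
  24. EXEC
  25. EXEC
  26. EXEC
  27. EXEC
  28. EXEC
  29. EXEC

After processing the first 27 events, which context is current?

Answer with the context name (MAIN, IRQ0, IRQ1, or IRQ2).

Event 1 (INT 0): INT 0 arrives: push (MAIN, PC=0), enter IRQ0 at PC=0 (depth now 1)
Event 2 (EXEC): [IRQ0] PC=0: DEC 1 -> ACC=-1
Event 3 (EXEC): [IRQ0] PC=1: INC 1 -> ACC=0
Event 4 (EXEC): [IRQ0] PC=2: INC 4 -> ACC=4
Event 5 (EXEC): [IRQ0] PC=3: IRET -> resume MAIN at PC=0 (depth now 0)
Event 6 (INT 0): INT 0 arrives: push (MAIN, PC=0), enter IRQ0 at PC=0 (depth now 1)
Event 7 (EXEC): [IRQ0] PC=0: DEC 1 -> ACC=3
Event 8 (INT 0): INT 0 arrives: push (IRQ0, PC=1), enter IRQ0 at PC=0 (depth now 2)
Event 9 (EXEC): [IRQ0] PC=0: DEC 1 -> ACC=2
Event 10 (EXEC): [IRQ0] PC=1: INC 1 -> ACC=3
Event 11 (EXEC): [IRQ0] PC=2: INC 4 -> ACC=7
Event 12 (EXEC): [IRQ0] PC=3: IRET -> resume IRQ0 at PC=1 (depth now 1)
Event 13 (EXEC): [IRQ0] PC=1: INC 1 -> ACC=8
Event 14 (EXEC): [IRQ0] PC=2: INC 4 -> ACC=12
Event 15 (EXEC): [IRQ0] PC=3: IRET -> resume MAIN at PC=0 (depth now 0)
Event 16 (EXEC): [MAIN] PC=0: INC 1 -> ACC=13
Event 17 (INT 0): INT 0 arrives: push (MAIN, PC=1), enter IRQ0 at PC=0 (depth now 1)
Event 18 (EXEC): [IRQ0] PC=0: DEC 1 -> ACC=12
Event 19 (EXEC): [IRQ0] PC=1: INC 1 -> ACC=13
Event 20 (EXEC): [IRQ0] PC=2: INC 4 -> ACC=17
Event 21 (EXEC): [IRQ0] PC=3: IRET -> resume MAIN at PC=1 (depth now 0)
Event 22 (INT 0): INT 0 arrives: push (MAIN, PC=1), enter IRQ0 at PC=0 (depth now 1)
Event 23 (EXEC): [IRQ0] PC=0: DEC 1 -> ACC=16
Event 24 (EXEC): [IRQ0] PC=1: INC 1 -> ACC=17
Event 25 (EXEC): [IRQ0] PC=2: INC 4 -> ACC=21
Event 26 (EXEC): [IRQ0] PC=3: IRET -> resume MAIN at PC=1 (depth now 0)
Event 27 (EXEC): [MAIN] PC=1: DEC 3 -> ACC=18

Answer: MAIN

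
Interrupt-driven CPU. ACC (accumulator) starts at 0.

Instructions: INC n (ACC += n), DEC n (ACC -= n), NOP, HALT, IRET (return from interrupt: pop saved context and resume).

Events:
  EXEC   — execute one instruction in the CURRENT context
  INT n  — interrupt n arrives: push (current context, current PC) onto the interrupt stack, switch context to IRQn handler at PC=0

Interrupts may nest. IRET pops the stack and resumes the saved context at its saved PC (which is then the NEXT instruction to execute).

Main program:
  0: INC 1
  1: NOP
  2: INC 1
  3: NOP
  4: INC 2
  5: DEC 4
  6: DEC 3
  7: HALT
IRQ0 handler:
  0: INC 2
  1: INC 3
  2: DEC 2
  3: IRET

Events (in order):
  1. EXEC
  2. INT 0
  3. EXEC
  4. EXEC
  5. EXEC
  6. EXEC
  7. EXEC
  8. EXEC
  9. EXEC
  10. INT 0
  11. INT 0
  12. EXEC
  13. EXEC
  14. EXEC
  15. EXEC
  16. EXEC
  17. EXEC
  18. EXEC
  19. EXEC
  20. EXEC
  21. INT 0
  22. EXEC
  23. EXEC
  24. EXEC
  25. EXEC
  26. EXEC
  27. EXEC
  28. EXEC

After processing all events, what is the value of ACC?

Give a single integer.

Answer: 9

Derivation:
Event 1 (EXEC): [MAIN] PC=0: INC 1 -> ACC=1
Event 2 (INT 0): INT 0 arrives: push (MAIN, PC=1), enter IRQ0 at PC=0 (depth now 1)
Event 3 (EXEC): [IRQ0] PC=0: INC 2 -> ACC=3
Event 4 (EXEC): [IRQ0] PC=1: INC 3 -> ACC=6
Event 5 (EXEC): [IRQ0] PC=2: DEC 2 -> ACC=4
Event 6 (EXEC): [IRQ0] PC=3: IRET -> resume MAIN at PC=1 (depth now 0)
Event 7 (EXEC): [MAIN] PC=1: NOP
Event 8 (EXEC): [MAIN] PC=2: INC 1 -> ACC=5
Event 9 (EXEC): [MAIN] PC=3: NOP
Event 10 (INT 0): INT 0 arrives: push (MAIN, PC=4), enter IRQ0 at PC=0 (depth now 1)
Event 11 (INT 0): INT 0 arrives: push (IRQ0, PC=0), enter IRQ0 at PC=0 (depth now 2)
Event 12 (EXEC): [IRQ0] PC=0: INC 2 -> ACC=7
Event 13 (EXEC): [IRQ0] PC=1: INC 3 -> ACC=10
Event 14 (EXEC): [IRQ0] PC=2: DEC 2 -> ACC=8
Event 15 (EXEC): [IRQ0] PC=3: IRET -> resume IRQ0 at PC=0 (depth now 1)
Event 16 (EXEC): [IRQ0] PC=0: INC 2 -> ACC=10
Event 17 (EXEC): [IRQ0] PC=1: INC 3 -> ACC=13
Event 18 (EXEC): [IRQ0] PC=2: DEC 2 -> ACC=11
Event 19 (EXEC): [IRQ0] PC=3: IRET -> resume MAIN at PC=4 (depth now 0)
Event 20 (EXEC): [MAIN] PC=4: INC 2 -> ACC=13
Event 21 (INT 0): INT 0 arrives: push (MAIN, PC=5), enter IRQ0 at PC=0 (depth now 1)
Event 22 (EXEC): [IRQ0] PC=0: INC 2 -> ACC=15
Event 23 (EXEC): [IRQ0] PC=1: INC 3 -> ACC=18
Event 24 (EXEC): [IRQ0] PC=2: DEC 2 -> ACC=16
Event 25 (EXEC): [IRQ0] PC=3: IRET -> resume MAIN at PC=5 (depth now 0)
Event 26 (EXEC): [MAIN] PC=5: DEC 4 -> ACC=12
Event 27 (EXEC): [MAIN] PC=6: DEC 3 -> ACC=9
Event 28 (EXEC): [MAIN] PC=7: HALT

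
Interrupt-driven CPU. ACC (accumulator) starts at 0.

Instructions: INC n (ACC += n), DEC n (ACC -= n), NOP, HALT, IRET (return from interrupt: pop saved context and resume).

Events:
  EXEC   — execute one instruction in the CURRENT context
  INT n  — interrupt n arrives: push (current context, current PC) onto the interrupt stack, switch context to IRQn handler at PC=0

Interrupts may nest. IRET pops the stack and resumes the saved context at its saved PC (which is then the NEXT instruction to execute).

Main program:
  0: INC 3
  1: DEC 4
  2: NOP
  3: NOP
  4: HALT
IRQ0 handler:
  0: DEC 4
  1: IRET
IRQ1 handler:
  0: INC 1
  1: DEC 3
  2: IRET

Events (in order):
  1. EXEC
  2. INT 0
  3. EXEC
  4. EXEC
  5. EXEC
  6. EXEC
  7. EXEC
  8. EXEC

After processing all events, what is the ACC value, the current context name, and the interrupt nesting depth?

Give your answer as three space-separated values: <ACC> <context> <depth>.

Answer: -5 MAIN 0

Derivation:
Event 1 (EXEC): [MAIN] PC=0: INC 3 -> ACC=3
Event 2 (INT 0): INT 0 arrives: push (MAIN, PC=1), enter IRQ0 at PC=0 (depth now 1)
Event 3 (EXEC): [IRQ0] PC=0: DEC 4 -> ACC=-1
Event 4 (EXEC): [IRQ0] PC=1: IRET -> resume MAIN at PC=1 (depth now 0)
Event 5 (EXEC): [MAIN] PC=1: DEC 4 -> ACC=-5
Event 6 (EXEC): [MAIN] PC=2: NOP
Event 7 (EXEC): [MAIN] PC=3: NOP
Event 8 (EXEC): [MAIN] PC=4: HALT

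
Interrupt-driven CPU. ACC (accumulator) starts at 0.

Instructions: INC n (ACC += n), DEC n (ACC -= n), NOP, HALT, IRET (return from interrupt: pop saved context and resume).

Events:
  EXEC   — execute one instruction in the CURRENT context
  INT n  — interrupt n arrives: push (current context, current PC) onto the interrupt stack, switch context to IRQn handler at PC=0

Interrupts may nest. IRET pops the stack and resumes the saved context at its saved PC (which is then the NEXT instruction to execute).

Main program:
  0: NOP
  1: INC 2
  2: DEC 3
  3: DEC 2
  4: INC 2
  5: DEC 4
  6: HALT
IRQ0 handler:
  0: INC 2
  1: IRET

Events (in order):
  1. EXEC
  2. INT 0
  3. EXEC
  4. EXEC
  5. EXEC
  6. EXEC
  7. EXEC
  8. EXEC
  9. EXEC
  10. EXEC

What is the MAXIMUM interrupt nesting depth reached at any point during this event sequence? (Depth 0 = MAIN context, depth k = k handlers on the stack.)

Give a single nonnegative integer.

Event 1 (EXEC): [MAIN] PC=0: NOP [depth=0]
Event 2 (INT 0): INT 0 arrives: push (MAIN, PC=1), enter IRQ0 at PC=0 (depth now 1) [depth=1]
Event 3 (EXEC): [IRQ0] PC=0: INC 2 -> ACC=2 [depth=1]
Event 4 (EXEC): [IRQ0] PC=1: IRET -> resume MAIN at PC=1 (depth now 0) [depth=0]
Event 5 (EXEC): [MAIN] PC=1: INC 2 -> ACC=4 [depth=0]
Event 6 (EXEC): [MAIN] PC=2: DEC 3 -> ACC=1 [depth=0]
Event 7 (EXEC): [MAIN] PC=3: DEC 2 -> ACC=-1 [depth=0]
Event 8 (EXEC): [MAIN] PC=4: INC 2 -> ACC=1 [depth=0]
Event 9 (EXEC): [MAIN] PC=5: DEC 4 -> ACC=-3 [depth=0]
Event 10 (EXEC): [MAIN] PC=6: HALT [depth=0]
Max depth observed: 1

Answer: 1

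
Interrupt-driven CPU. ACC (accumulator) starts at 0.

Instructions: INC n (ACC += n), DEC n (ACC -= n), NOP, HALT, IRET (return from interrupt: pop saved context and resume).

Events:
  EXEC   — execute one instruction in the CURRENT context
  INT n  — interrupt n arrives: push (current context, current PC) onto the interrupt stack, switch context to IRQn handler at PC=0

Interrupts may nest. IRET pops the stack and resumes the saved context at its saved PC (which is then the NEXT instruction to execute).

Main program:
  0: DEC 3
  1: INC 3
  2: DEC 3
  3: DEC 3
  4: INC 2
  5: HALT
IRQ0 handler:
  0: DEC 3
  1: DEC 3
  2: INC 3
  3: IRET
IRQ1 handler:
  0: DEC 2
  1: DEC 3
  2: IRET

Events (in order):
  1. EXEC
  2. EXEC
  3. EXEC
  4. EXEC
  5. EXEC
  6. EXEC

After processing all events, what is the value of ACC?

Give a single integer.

Answer: -4

Derivation:
Event 1 (EXEC): [MAIN] PC=0: DEC 3 -> ACC=-3
Event 2 (EXEC): [MAIN] PC=1: INC 3 -> ACC=0
Event 3 (EXEC): [MAIN] PC=2: DEC 3 -> ACC=-3
Event 4 (EXEC): [MAIN] PC=3: DEC 3 -> ACC=-6
Event 5 (EXEC): [MAIN] PC=4: INC 2 -> ACC=-4
Event 6 (EXEC): [MAIN] PC=5: HALT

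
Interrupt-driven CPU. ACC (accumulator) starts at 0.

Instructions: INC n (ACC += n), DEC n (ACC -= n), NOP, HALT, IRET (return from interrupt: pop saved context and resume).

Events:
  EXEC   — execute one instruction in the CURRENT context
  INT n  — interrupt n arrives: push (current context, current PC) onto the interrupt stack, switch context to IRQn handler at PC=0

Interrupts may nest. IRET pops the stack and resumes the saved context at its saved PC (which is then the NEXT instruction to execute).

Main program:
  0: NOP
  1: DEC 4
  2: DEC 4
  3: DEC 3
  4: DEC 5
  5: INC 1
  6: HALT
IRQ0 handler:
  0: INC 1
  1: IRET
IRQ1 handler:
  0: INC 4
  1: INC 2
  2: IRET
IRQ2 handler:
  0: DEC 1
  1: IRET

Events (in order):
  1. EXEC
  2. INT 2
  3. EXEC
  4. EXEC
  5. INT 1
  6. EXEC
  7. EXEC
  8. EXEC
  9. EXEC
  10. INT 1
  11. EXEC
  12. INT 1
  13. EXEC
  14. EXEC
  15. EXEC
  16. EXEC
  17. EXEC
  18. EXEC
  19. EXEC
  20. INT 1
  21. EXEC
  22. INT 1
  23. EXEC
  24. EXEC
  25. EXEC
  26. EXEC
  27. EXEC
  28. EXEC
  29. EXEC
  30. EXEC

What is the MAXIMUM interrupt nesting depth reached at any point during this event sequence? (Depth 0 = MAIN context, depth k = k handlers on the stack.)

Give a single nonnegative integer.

Event 1 (EXEC): [MAIN] PC=0: NOP [depth=0]
Event 2 (INT 2): INT 2 arrives: push (MAIN, PC=1), enter IRQ2 at PC=0 (depth now 1) [depth=1]
Event 3 (EXEC): [IRQ2] PC=0: DEC 1 -> ACC=-1 [depth=1]
Event 4 (EXEC): [IRQ2] PC=1: IRET -> resume MAIN at PC=1 (depth now 0) [depth=0]
Event 5 (INT 1): INT 1 arrives: push (MAIN, PC=1), enter IRQ1 at PC=0 (depth now 1) [depth=1]
Event 6 (EXEC): [IRQ1] PC=0: INC 4 -> ACC=3 [depth=1]
Event 7 (EXEC): [IRQ1] PC=1: INC 2 -> ACC=5 [depth=1]
Event 8 (EXEC): [IRQ1] PC=2: IRET -> resume MAIN at PC=1 (depth now 0) [depth=0]
Event 9 (EXEC): [MAIN] PC=1: DEC 4 -> ACC=1 [depth=0]
Event 10 (INT 1): INT 1 arrives: push (MAIN, PC=2), enter IRQ1 at PC=0 (depth now 1) [depth=1]
Event 11 (EXEC): [IRQ1] PC=0: INC 4 -> ACC=5 [depth=1]
Event 12 (INT 1): INT 1 arrives: push (IRQ1, PC=1), enter IRQ1 at PC=0 (depth now 2) [depth=2]
Event 13 (EXEC): [IRQ1] PC=0: INC 4 -> ACC=9 [depth=2]
Event 14 (EXEC): [IRQ1] PC=1: INC 2 -> ACC=11 [depth=2]
Event 15 (EXEC): [IRQ1] PC=2: IRET -> resume IRQ1 at PC=1 (depth now 1) [depth=1]
Event 16 (EXEC): [IRQ1] PC=1: INC 2 -> ACC=13 [depth=1]
Event 17 (EXEC): [IRQ1] PC=2: IRET -> resume MAIN at PC=2 (depth now 0) [depth=0]
Event 18 (EXEC): [MAIN] PC=2: DEC 4 -> ACC=9 [depth=0]
Event 19 (EXEC): [MAIN] PC=3: DEC 3 -> ACC=6 [depth=0]
Event 20 (INT 1): INT 1 arrives: push (MAIN, PC=4), enter IRQ1 at PC=0 (depth now 1) [depth=1]
Event 21 (EXEC): [IRQ1] PC=0: INC 4 -> ACC=10 [depth=1]
Event 22 (INT 1): INT 1 arrives: push (IRQ1, PC=1), enter IRQ1 at PC=0 (depth now 2) [depth=2]
Event 23 (EXEC): [IRQ1] PC=0: INC 4 -> ACC=14 [depth=2]
Event 24 (EXEC): [IRQ1] PC=1: INC 2 -> ACC=16 [depth=2]
Event 25 (EXEC): [IRQ1] PC=2: IRET -> resume IRQ1 at PC=1 (depth now 1) [depth=1]
Event 26 (EXEC): [IRQ1] PC=1: INC 2 -> ACC=18 [depth=1]
Event 27 (EXEC): [IRQ1] PC=2: IRET -> resume MAIN at PC=4 (depth now 0) [depth=0]
Event 28 (EXEC): [MAIN] PC=4: DEC 5 -> ACC=13 [depth=0]
Event 29 (EXEC): [MAIN] PC=5: INC 1 -> ACC=14 [depth=0]
Event 30 (EXEC): [MAIN] PC=6: HALT [depth=0]
Max depth observed: 2

Answer: 2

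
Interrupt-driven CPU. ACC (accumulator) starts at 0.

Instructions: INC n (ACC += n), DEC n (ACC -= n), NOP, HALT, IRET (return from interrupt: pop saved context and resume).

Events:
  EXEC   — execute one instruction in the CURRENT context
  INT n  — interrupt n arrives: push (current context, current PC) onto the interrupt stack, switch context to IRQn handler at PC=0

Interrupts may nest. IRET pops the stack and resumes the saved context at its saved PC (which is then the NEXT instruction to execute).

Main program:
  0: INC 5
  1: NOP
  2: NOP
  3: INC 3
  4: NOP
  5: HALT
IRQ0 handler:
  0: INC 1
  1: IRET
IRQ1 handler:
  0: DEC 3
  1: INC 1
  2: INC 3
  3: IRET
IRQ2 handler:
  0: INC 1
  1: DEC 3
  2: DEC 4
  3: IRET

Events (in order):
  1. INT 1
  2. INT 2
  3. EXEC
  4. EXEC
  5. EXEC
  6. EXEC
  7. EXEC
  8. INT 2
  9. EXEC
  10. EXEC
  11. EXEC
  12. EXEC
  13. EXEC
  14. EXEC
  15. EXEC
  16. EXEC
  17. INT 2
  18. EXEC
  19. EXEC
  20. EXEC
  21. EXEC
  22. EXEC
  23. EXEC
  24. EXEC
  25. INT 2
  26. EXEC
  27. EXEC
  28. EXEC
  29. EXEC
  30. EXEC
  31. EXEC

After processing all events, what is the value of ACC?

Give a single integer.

Answer: -15

Derivation:
Event 1 (INT 1): INT 1 arrives: push (MAIN, PC=0), enter IRQ1 at PC=0 (depth now 1)
Event 2 (INT 2): INT 2 arrives: push (IRQ1, PC=0), enter IRQ2 at PC=0 (depth now 2)
Event 3 (EXEC): [IRQ2] PC=0: INC 1 -> ACC=1
Event 4 (EXEC): [IRQ2] PC=1: DEC 3 -> ACC=-2
Event 5 (EXEC): [IRQ2] PC=2: DEC 4 -> ACC=-6
Event 6 (EXEC): [IRQ2] PC=3: IRET -> resume IRQ1 at PC=0 (depth now 1)
Event 7 (EXEC): [IRQ1] PC=0: DEC 3 -> ACC=-9
Event 8 (INT 2): INT 2 arrives: push (IRQ1, PC=1), enter IRQ2 at PC=0 (depth now 2)
Event 9 (EXEC): [IRQ2] PC=0: INC 1 -> ACC=-8
Event 10 (EXEC): [IRQ2] PC=1: DEC 3 -> ACC=-11
Event 11 (EXEC): [IRQ2] PC=2: DEC 4 -> ACC=-15
Event 12 (EXEC): [IRQ2] PC=3: IRET -> resume IRQ1 at PC=1 (depth now 1)
Event 13 (EXEC): [IRQ1] PC=1: INC 1 -> ACC=-14
Event 14 (EXEC): [IRQ1] PC=2: INC 3 -> ACC=-11
Event 15 (EXEC): [IRQ1] PC=3: IRET -> resume MAIN at PC=0 (depth now 0)
Event 16 (EXEC): [MAIN] PC=0: INC 5 -> ACC=-6
Event 17 (INT 2): INT 2 arrives: push (MAIN, PC=1), enter IRQ2 at PC=0 (depth now 1)
Event 18 (EXEC): [IRQ2] PC=0: INC 1 -> ACC=-5
Event 19 (EXEC): [IRQ2] PC=1: DEC 3 -> ACC=-8
Event 20 (EXEC): [IRQ2] PC=2: DEC 4 -> ACC=-12
Event 21 (EXEC): [IRQ2] PC=3: IRET -> resume MAIN at PC=1 (depth now 0)
Event 22 (EXEC): [MAIN] PC=1: NOP
Event 23 (EXEC): [MAIN] PC=2: NOP
Event 24 (EXEC): [MAIN] PC=3: INC 3 -> ACC=-9
Event 25 (INT 2): INT 2 arrives: push (MAIN, PC=4), enter IRQ2 at PC=0 (depth now 1)
Event 26 (EXEC): [IRQ2] PC=0: INC 1 -> ACC=-8
Event 27 (EXEC): [IRQ2] PC=1: DEC 3 -> ACC=-11
Event 28 (EXEC): [IRQ2] PC=2: DEC 4 -> ACC=-15
Event 29 (EXEC): [IRQ2] PC=3: IRET -> resume MAIN at PC=4 (depth now 0)
Event 30 (EXEC): [MAIN] PC=4: NOP
Event 31 (EXEC): [MAIN] PC=5: HALT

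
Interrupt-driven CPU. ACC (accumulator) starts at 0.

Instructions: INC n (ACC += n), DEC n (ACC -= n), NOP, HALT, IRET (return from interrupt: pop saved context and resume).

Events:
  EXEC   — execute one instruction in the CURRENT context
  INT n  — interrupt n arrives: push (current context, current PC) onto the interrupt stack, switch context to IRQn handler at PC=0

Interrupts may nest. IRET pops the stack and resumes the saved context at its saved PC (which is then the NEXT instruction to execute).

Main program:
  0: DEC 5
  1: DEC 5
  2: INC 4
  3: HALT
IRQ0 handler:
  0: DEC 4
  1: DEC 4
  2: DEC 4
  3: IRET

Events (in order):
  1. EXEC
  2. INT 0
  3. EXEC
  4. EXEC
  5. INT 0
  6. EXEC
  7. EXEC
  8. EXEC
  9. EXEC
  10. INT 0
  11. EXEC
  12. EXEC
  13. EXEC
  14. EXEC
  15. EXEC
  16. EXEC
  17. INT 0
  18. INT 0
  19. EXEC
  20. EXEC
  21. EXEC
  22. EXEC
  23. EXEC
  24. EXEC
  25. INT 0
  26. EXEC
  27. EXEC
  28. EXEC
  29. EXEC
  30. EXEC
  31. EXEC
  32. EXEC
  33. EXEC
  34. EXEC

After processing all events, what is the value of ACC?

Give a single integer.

Event 1 (EXEC): [MAIN] PC=0: DEC 5 -> ACC=-5
Event 2 (INT 0): INT 0 arrives: push (MAIN, PC=1), enter IRQ0 at PC=0 (depth now 1)
Event 3 (EXEC): [IRQ0] PC=0: DEC 4 -> ACC=-9
Event 4 (EXEC): [IRQ0] PC=1: DEC 4 -> ACC=-13
Event 5 (INT 0): INT 0 arrives: push (IRQ0, PC=2), enter IRQ0 at PC=0 (depth now 2)
Event 6 (EXEC): [IRQ0] PC=0: DEC 4 -> ACC=-17
Event 7 (EXEC): [IRQ0] PC=1: DEC 4 -> ACC=-21
Event 8 (EXEC): [IRQ0] PC=2: DEC 4 -> ACC=-25
Event 9 (EXEC): [IRQ0] PC=3: IRET -> resume IRQ0 at PC=2 (depth now 1)
Event 10 (INT 0): INT 0 arrives: push (IRQ0, PC=2), enter IRQ0 at PC=0 (depth now 2)
Event 11 (EXEC): [IRQ0] PC=0: DEC 4 -> ACC=-29
Event 12 (EXEC): [IRQ0] PC=1: DEC 4 -> ACC=-33
Event 13 (EXEC): [IRQ0] PC=2: DEC 4 -> ACC=-37
Event 14 (EXEC): [IRQ0] PC=3: IRET -> resume IRQ0 at PC=2 (depth now 1)
Event 15 (EXEC): [IRQ0] PC=2: DEC 4 -> ACC=-41
Event 16 (EXEC): [IRQ0] PC=3: IRET -> resume MAIN at PC=1 (depth now 0)
Event 17 (INT 0): INT 0 arrives: push (MAIN, PC=1), enter IRQ0 at PC=0 (depth now 1)
Event 18 (INT 0): INT 0 arrives: push (IRQ0, PC=0), enter IRQ0 at PC=0 (depth now 2)
Event 19 (EXEC): [IRQ0] PC=0: DEC 4 -> ACC=-45
Event 20 (EXEC): [IRQ0] PC=1: DEC 4 -> ACC=-49
Event 21 (EXEC): [IRQ0] PC=2: DEC 4 -> ACC=-53
Event 22 (EXEC): [IRQ0] PC=3: IRET -> resume IRQ0 at PC=0 (depth now 1)
Event 23 (EXEC): [IRQ0] PC=0: DEC 4 -> ACC=-57
Event 24 (EXEC): [IRQ0] PC=1: DEC 4 -> ACC=-61
Event 25 (INT 0): INT 0 arrives: push (IRQ0, PC=2), enter IRQ0 at PC=0 (depth now 2)
Event 26 (EXEC): [IRQ0] PC=0: DEC 4 -> ACC=-65
Event 27 (EXEC): [IRQ0] PC=1: DEC 4 -> ACC=-69
Event 28 (EXEC): [IRQ0] PC=2: DEC 4 -> ACC=-73
Event 29 (EXEC): [IRQ0] PC=3: IRET -> resume IRQ0 at PC=2 (depth now 1)
Event 30 (EXEC): [IRQ0] PC=2: DEC 4 -> ACC=-77
Event 31 (EXEC): [IRQ0] PC=3: IRET -> resume MAIN at PC=1 (depth now 0)
Event 32 (EXEC): [MAIN] PC=1: DEC 5 -> ACC=-82
Event 33 (EXEC): [MAIN] PC=2: INC 4 -> ACC=-78
Event 34 (EXEC): [MAIN] PC=3: HALT

Answer: -78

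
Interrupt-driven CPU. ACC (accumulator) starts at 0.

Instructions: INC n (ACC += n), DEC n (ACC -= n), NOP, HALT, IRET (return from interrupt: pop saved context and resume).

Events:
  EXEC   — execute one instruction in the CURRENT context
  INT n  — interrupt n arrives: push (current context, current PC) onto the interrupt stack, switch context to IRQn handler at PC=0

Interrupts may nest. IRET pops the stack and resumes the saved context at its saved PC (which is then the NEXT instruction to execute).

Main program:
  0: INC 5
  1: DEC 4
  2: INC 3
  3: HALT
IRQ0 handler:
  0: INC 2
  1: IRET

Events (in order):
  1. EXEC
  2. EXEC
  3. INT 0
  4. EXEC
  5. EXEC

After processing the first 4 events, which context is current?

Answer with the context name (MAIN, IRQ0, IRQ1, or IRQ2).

Answer: IRQ0

Derivation:
Event 1 (EXEC): [MAIN] PC=0: INC 5 -> ACC=5
Event 2 (EXEC): [MAIN] PC=1: DEC 4 -> ACC=1
Event 3 (INT 0): INT 0 arrives: push (MAIN, PC=2), enter IRQ0 at PC=0 (depth now 1)
Event 4 (EXEC): [IRQ0] PC=0: INC 2 -> ACC=3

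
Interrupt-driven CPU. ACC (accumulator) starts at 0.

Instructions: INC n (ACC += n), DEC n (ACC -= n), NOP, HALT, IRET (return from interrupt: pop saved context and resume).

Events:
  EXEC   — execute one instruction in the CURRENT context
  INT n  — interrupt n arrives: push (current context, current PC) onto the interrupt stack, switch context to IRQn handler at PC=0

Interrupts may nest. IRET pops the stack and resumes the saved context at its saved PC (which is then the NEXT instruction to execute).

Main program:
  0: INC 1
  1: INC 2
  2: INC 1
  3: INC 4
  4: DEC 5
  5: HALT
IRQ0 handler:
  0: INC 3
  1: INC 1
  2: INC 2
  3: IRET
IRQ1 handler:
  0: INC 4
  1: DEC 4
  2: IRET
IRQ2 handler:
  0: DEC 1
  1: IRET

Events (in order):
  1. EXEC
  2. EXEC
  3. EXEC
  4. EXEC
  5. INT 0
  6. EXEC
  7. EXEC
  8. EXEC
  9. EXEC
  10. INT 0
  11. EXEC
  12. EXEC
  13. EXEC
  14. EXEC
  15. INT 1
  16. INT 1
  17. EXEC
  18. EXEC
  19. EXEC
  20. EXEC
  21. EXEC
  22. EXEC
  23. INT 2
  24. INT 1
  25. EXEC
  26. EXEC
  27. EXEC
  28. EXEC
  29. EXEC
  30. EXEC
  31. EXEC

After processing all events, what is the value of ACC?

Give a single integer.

Answer: 14

Derivation:
Event 1 (EXEC): [MAIN] PC=0: INC 1 -> ACC=1
Event 2 (EXEC): [MAIN] PC=1: INC 2 -> ACC=3
Event 3 (EXEC): [MAIN] PC=2: INC 1 -> ACC=4
Event 4 (EXEC): [MAIN] PC=3: INC 4 -> ACC=8
Event 5 (INT 0): INT 0 arrives: push (MAIN, PC=4), enter IRQ0 at PC=0 (depth now 1)
Event 6 (EXEC): [IRQ0] PC=0: INC 3 -> ACC=11
Event 7 (EXEC): [IRQ0] PC=1: INC 1 -> ACC=12
Event 8 (EXEC): [IRQ0] PC=2: INC 2 -> ACC=14
Event 9 (EXEC): [IRQ0] PC=3: IRET -> resume MAIN at PC=4 (depth now 0)
Event 10 (INT 0): INT 0 arrives: push (MAIN, PC=4), enter IRQ0 at PC=0 (depth now 1)
Event 11 (EXEC): [IRQ0] PC=0: INC 3 -> ACC=17
Event 12 (EXEC): [IRQ0] PC=1: INC 1 -> ACC=18
Event 13 (EXEC): [IRQ0] PC=2: INC 2 -> ACC=20
Event 14 (EXEC): [IRQ0] PC=3: IRET -> resume MAIN at PC=4 (depth now 0)
Event 15 (INT 1): INT 1 arrives: push (MAIN, PC=4), enter IRQ1 at PC=0 (depth now 1)
Event 16 (INT 1): INT 1 arrives: push (IRQ1, PC=0), enter IRQ1 at PC=0 (depth now 2)
Event 17 (EXEC): [IRQ1] PC=0: INC 4 -> ACC=24
Event 18 (EXEC): [IRQ1] PC=1: DEC 4 -> ACC=20
Event 19 (EXEC): [IRQ1] PC=2: IRET -> resume IRQ1 at PC=0 (depth now 1)
Event 20 (EXEC): [IRQ1] PC=0: INC 4 -> ACC=24
Event 21 (EXEC): [IRQ1] PC=1: DEC 4 -> ACC=20
Event 22 (EXEC): [IRQ1] PC=2: IRET -> resume MAIN at PC=4 (depth now 0)
Event 23 (INT 2): INT 2 arrives: push (MAIN, PC=4), enter IRQ2 at PC=0 (depth now 1)
Event 24 (INT 1): INT 1 arrives: push (IRQ2, PC=0), enter IRQ1 at PC=0 (depth now 2)
Event 25 (EXEC): [IRQ1] PC=0: INC 4 -> ACC=24
Event 26 (EXEC): [IRQ1] PC=1: DEC 4 -> ACC=20
Event 27 (EXEC): [IRQ1] PC=2: IRET -> resume IRQ2 at PC=0 (depth now 1)
Event 28 (EXEC): [IRQ2] PC=0: DEC 1 -> ACC=19
Event 29 (EXEC): [IRQ2] PC=1: IRET -> resume MAIN at PC=4 (depth now 0)
Event 30 (EXEC): [MAIN] PC=4: DEC 5 -> ACC=14
Event 31 (EXEC): [MAIN] PC=5: HALT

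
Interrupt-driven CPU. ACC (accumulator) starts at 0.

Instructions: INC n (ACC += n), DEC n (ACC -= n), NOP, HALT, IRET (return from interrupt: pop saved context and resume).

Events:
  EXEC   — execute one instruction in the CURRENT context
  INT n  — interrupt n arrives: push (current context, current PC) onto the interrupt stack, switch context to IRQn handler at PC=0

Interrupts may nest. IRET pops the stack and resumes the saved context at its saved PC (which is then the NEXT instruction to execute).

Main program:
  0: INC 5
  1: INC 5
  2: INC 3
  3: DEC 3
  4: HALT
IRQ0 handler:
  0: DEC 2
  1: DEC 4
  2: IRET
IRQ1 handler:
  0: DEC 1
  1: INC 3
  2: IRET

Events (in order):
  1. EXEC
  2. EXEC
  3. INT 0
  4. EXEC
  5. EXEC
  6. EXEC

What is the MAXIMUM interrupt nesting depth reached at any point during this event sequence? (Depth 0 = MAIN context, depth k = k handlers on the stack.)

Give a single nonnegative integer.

Answer: 1

Derivation:
Event 1 (EXEC): [MAIN] PC=0: INC 5 -> ACC=5 [depth=0]
Event 2 (EXEC): [MAIN] PC=1: INC 5 -> ACC=10 [depth=0]
Event 3 (INT 0): INT 0 arrives: push (MAIN, PC=2), enter IRQ0 at PC=0 (depth now 1) [depth=1]
Event 4 (EXEC): [IRQ0] PC=0: DEC 2 -> ACC=8 [depth=1]
Event 5 (EXEC): [IRQ0] PC=1: DEC 4 -> ACC=4 [depth=1]
Event 6 (EXEC): [IRQ0] PC=2: IRET -> resume MAIN at PC=2 (depth now 0) [depth=0]
Max depth observed: 1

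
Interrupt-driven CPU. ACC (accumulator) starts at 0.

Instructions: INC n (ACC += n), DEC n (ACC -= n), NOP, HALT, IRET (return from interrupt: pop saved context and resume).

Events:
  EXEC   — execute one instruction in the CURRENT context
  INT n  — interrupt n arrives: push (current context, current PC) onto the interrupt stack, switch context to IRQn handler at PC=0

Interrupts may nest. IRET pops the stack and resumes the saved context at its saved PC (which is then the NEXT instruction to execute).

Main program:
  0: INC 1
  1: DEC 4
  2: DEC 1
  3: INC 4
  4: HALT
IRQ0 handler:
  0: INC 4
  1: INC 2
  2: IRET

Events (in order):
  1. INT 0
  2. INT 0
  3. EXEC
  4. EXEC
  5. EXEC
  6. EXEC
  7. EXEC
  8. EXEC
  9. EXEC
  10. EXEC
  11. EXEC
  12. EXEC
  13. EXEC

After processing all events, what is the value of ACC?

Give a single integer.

Event 1 (INT 0): INT 0 arrives: push (MAIN, PC=0), enter IRQ0 at PC=0 (depth now 1)
Event 2 (INT 0): INT 0 arrives: push (IRQ0, PC=0), enter IRQ0 at PC=0 (depth now 2)
Event 3 (EXEC): [IRQ0] PC=0: INC 4 -> ACC=4
Event 4 (EXEC): [IRQ0] PC=1: INC 2 -> ACC=6
Event 5 (EXEC): [IRQ0] PC=2: IRET -> resume IRQ0 at PC=0 (depth now 1)
Event 6 (EXEC): [IRQ0] PC=0: INC 4 -> ACC=10
Event 7 (EXEC): [IRQ0] PC=1: INC 2 -> ACC=12
Event 8 (EXEC): [IRQ0] PC=2: IRET -> resume MAIN at PC=0 (depth now 0)
Event 9 (EXEC): [MAIN] PC=0: INC 1 -> ACC=13
Event 10 (EXEC): [MAIN] PC=1: DEC 4 -> ACC=9
Event 11 (EXEC): [MAIN] PC=2: DEC 1 -> ACC=8
Event 12 (EXEC): [MAIN] PC=3: INC 4 -> ACC=12
Event 13 (EXEC): [MAIN] PC=4: HALT

Answer: 12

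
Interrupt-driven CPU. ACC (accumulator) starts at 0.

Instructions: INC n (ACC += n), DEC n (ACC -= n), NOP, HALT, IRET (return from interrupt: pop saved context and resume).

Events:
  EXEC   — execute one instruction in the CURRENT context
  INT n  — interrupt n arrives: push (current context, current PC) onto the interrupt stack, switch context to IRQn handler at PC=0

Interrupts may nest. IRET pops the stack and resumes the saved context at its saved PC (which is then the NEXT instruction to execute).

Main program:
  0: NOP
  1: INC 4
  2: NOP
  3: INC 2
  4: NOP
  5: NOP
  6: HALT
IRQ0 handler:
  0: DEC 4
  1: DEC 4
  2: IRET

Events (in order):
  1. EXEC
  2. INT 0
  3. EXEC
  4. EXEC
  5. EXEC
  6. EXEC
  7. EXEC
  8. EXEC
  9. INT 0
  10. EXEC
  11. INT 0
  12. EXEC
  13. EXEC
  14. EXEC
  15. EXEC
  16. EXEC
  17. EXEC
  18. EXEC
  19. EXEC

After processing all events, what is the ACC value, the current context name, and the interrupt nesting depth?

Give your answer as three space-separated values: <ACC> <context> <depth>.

Event 1 (EXEC): [MAIN] PC=0: NOP
Event 2 (INT 0): INT 0 arrives: push (MAIN, PC=1), enter IRQ0 at PC=0 (depth now 1)
Event 3 (EXEC): [IRQ0] PC=0: DEC 4 -> ACC=-4
Event 4 (EXEC): [IRQ0] PC=1: DEC 4 -> ACC=-8
Event 5 (EXEC): [IRQ0] PC=2: IRET -> resume MAIN at PC=1 (depth now 0)
Event 6 (EXEC): [MAIN] PC=1: INC 4 -> ACC=-4
Event 7 (EXEC): [MAIN] PC=2: NOP
Event 8 (EXEC): [MAIN] PC=3: INC 2 -> ACC=-2
Event 9 (INT 0): INT 0 arrives: push (MAIN, PC=4), enter IRQ0 at PC=0 (depth now 1)
Event 10 (EXEC): [IRQ0] PC=0: DEC 4 -> ACC=-6
Event 11 (INT 0): INT 0 arrives: push (IRQ0, PC=1), enter IRQ0 at PC=0 (depth now 2)
Event 12 (EXEC): [IRQ0] PC=0: DEC 4 -> ACC=-10
Event 13 (EXEC): [IRQ0] PC=1: DEC 4 -> ACC=-14
Event 14 (EXEC): [IRQ0] PC=2: IRET -> resume IRQ0 at PC=1 (depth now 1)
Event 15 (EXEC): [IRQ0] PC=1: DEC 4 -> ACC=-18
Event 16 (EXEC): [IRQ0] PC=2: IRET -> resume MAIN at PC=4 (depth now 0)
Event 17 (EXEC): [MAIN] PC=4: NOP
Event 18 (EXEC): [MAIN] PC=5: NOP
Event 19 (EXEC): [MAIN] PC=6: HALT

Answer: -18 MAIN 0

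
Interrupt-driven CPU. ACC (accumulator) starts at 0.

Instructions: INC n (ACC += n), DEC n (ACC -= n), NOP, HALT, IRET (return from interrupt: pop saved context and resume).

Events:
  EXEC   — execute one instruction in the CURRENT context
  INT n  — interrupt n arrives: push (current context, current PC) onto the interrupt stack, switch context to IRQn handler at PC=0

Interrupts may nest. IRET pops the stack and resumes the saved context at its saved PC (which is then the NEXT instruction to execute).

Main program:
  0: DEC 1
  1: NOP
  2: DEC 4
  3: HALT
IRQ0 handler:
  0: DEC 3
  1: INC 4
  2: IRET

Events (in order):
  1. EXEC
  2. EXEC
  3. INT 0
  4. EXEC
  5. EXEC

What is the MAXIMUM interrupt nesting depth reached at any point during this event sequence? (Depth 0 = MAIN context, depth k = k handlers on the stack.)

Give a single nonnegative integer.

Answer: 1

Derivation:
Event 1 (EXEC): [MAIN] PC=0: DEC 1 -> ACC=-1 [depth=0]
Event 2 (EXEC): [MAIN] PC=1: NOP [depth=0]
Event 3 (INT 0): INT 0 arrives: push (MAIN, PC=2), enter IRQ0 at PC=0 (depth now 1) [depth=1]
Event 4 (EXEC): [IRQ0] PC=0: DEC 3 -> ACC=-4 [depth=1]
Event 5 (EXEC): [IRQ0] PC=1: INC 4 -> ACC=0 [depth=1]
Max depth observed: 1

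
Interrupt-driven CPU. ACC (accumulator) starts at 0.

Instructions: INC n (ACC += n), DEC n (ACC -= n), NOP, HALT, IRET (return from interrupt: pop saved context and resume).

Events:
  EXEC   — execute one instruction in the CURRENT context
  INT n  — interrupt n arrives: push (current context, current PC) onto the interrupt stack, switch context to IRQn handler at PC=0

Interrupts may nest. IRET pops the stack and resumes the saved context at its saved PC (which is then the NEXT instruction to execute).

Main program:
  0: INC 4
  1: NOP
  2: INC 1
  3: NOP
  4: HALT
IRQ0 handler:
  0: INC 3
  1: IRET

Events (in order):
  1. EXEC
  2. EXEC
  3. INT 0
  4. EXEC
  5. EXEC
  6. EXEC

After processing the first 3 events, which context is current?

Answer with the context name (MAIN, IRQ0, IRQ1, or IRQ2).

Event 1 (EXEC): [MAIN] PC=0: INC 4 -> ACC=4
Event 2 (EXEC): [MAIN] PC=1: NOP
Event 3 (INT 0): INT 0 arrives: push (MAIN, PC=2), enter IRQ0 at PC=0 (depth now 1)

Answer: IRQ0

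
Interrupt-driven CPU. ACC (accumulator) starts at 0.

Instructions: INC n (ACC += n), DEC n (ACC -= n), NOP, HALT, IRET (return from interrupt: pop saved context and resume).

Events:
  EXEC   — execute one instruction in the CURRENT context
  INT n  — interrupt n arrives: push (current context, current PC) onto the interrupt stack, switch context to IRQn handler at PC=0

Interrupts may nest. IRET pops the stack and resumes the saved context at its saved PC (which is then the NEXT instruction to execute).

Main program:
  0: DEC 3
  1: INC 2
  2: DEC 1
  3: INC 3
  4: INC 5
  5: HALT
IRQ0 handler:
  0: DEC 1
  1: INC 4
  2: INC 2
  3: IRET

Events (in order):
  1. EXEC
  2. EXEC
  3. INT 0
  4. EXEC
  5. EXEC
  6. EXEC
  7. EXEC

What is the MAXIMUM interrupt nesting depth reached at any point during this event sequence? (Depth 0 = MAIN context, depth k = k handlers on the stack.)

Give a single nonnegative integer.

Answer: 1

Derivation:
Event 1 (EXEC): [MAIN] PC=0: DEC 3 -> ACC=-3 [depth=0]
Event 2 (EXEC): [MAIN] PC=1: INC 2 -> ACC=-1 [depth=0]
Event 3 (INT 0): INT 0 arrives: push (MAIN, PC=2), enter IRQ0 at PC=0 (depth now 1) [depth=1]
Event 4 (EXEC): [IRQ0] PC=0: DEC 1 -> ACC=-2 [depth=1]
Event 5 (EXEC): [IRQ0] PC=1: INC 4 -> ACC=2 [depth=1]
Event 6 (EXEC): [IRQ0] PC=2: INC 2 -> ACC=4 [depth=1]
Event 7 (EXEC): [IRQ0] PC=3: IRET -> resume MAIN at PC=2 (depth now 0) [depth=0]
Max depth observed: 1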